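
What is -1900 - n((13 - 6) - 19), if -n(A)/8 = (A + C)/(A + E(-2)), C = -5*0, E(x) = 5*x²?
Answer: -1912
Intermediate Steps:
C = 0
n(A) = -8*A/(20 + A) (n(A) = -8*(A + 0)/(A + 5*(-2)²) = -8*A/(A + 5*4) = -8*A/(A + 20) = -8*A/(20 + A))
-1900 - n((13 - 6) - 19) = -1900 - (-8)*((13 - 6) - 19)/(20 + ((13 - 6) - 19)) = -1900 - (-8)*(7 - 19)/(20 + (7 - 19)) = -1900 - (-8)*(-12)/(20 - 12) = -1900 - (-8)*(-12)/8 = -1900 - 1*12 = -1900 - 12 = -1912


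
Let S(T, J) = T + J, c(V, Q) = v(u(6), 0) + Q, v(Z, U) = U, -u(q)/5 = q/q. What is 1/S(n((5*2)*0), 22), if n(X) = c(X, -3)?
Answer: 1/19 ≈ 0.052632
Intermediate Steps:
u(q) = -5 (u(q) = -5*q/q = -5*1 = -5)
c(V, Q) = Q (c(V, Q) = 0 + Q = Q)
n(X) = -3
S(T, J) = J + T
1/S(n((5*2)*0), 22) = 1/(22 - 3) = 1/19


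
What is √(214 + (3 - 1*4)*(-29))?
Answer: 9*√3 ≈ 15.588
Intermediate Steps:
√(214 + (3 - 1*4)*(-29)) = √(214 + (3 - 4)*(-29)) = √(214 - 1*(-29)) = √(214 + 29) = √243 = 9*√3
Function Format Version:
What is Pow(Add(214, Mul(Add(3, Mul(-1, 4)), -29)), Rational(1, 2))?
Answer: Mul(9, Pow(3, Rational(1, 2))) ≈ 15.588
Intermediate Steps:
Pow(Add(214, Mul(Add(3, Mul(-1, 4)), -29)), Rational(1, 2)) = Pow(Add(214, Mul(Add(3, -4), -29)), Rational(1, 2)) = Pow(Add(214, Mul(-1, -29)), Rational(1, 2)) = Pow(Add(214, 29), Rational(1, 2)) = Pow(243, Rational(1, 2)) = Mul(9, Pow(3, Rational(1, 2)))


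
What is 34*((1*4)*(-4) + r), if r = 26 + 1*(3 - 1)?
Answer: 408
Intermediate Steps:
r = 28 (r = 26 + 1*2 = 26 + 2 = 28)
34*((1*4)*(-4) + r) = 34*((1*4)*(-4) + 28) = 34*(4*(-4) + 28) = 34*(-16 + 28) = 34*12 = 408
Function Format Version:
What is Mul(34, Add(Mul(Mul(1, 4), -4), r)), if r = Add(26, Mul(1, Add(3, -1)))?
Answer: 408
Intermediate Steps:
r = 28 (r = Add(26, Mul(1, 2)) = Add(26, 2) = 28)
Mul(34, Add(Mul(Mul(1, 4), -4), r)) = Mul(34, Add(Mul(Mul(1, 4), -4), 28)) = Mul(34, Add(Mul(4, -4), 28)) = Mul(34, Add(-16, 28)) = Mul(34, 12) = 408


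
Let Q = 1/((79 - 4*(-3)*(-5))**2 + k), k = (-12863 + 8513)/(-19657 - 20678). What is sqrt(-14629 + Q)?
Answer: I*sqrt(1532595351561442)/323673 ≈ 120.95*I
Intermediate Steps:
k = 290/2689 (k = -4350/(-40335) = -4350*(-1/40335) = 290/2689 ≈ 0.10785)
Q = 2689/971019 (Q = 1/((79 - 4*(-3)*(-5))**2 + 290/2689) = 1/((79 + 12*(-5))**2 + 290/2689) = 1/((79 - 60)**2 + 290/2689) = 1/(19**2 + 290/2689) = 1/(361 + 290/2689) = 1/(971019/2689) = 2689/971019 ≈ 0.0027693)
sqrt(-14629 + Q) = sqrt(-14629 + 2689/971019) = sqrt(-14205034262/971019) = I*sqrt(1532595351561442)/323673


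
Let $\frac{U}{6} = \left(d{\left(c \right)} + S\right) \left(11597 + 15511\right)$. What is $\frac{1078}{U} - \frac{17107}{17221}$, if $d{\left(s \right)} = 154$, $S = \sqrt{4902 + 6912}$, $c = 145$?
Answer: $- \frac{752579455555}{757660006764} - \frac{49 \sqrt{11814}}{87992568} \approx -0.99335$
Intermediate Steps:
$S = \sqrt{11814} \approx 108.69$
$U = 25047792 + 162648 \sqrt{11814}$ ($U = 6 \left(154 + \sqrt{11814}\right) \left(11597 + 15511\right) = 6 \left(154 + \sqrt{11814}\right) 27108 = 6 \left(4174632 + 27108 \sqrt{11814}\right) = 25047792 + 162648 \sqrt{11814} \approx 4.2726 \cdot 10^{7}$)
$\frac{1078}{U} - \frac{17107}{17221} = \frac{1078}{25047792 + 162648 \sqrt{11814}} - \frac{17107}{17221} = - \frac{17107}{17221} + \frac{1078}{25047792 + 162648 \sqrt{11814}}$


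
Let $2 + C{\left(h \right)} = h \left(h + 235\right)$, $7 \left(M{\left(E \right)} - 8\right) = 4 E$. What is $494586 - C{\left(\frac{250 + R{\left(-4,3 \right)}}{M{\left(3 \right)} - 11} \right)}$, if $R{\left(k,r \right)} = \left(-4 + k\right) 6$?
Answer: $\frac{41052842}{81} \approx 5.0683 \cdot 10^{5}$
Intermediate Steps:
$M{\left(E \right)} = 8 + \frac{4 E}{7}$
$R{\left(k,r \right)} = -24 + 6 k$
$C{\left(h \right)} = -2 + h \left(235 + h\right)$ ($C{\left(h \right)} = -2 + h \left(h + 235\right) = -2 + h \left(235 + h\right)$)
$494586 - C{\left(\frac{250 + R{\left(-4,3 \right)}}{M{\left(3 \right)} - 11} \right)} = 494586 - \left(-2 + \left(\frac{250 + \left(-24 + 6 \left(-4\right)\right)}{\left(8 + \frac{4}{7} \cdot 3\right) - 11}\right)^{2} + 235 \frac{250 + \left(-24 + 6 \left(-4\right)\right)}{\left(8 + \frac{4}{7} \cdot 3\right) - 11}\right) = 494586 - \left(-2 + \left(\frac{250 - 48}{\left(8 + \frac{12}{7}\right) - 11}\right)^{2} + 235 \frac{250 - 48}{\left(8 + \frac{12}{7}\right) - 11}\right) = 494586 - \left(-2 + \left(\frac{250 - 48}{\frac{68}{7} - 11}\right)^{2} + 235 \frac{250 - 48}{\frac{68}{7} - 11}\right) = 494586 - \left(-2 + \left(\frac{202}{- \frac{9}{7}}\right)^{2} + 235 \frac{202}{- \frac{9}{7}}\right) = 494586 - \left(-2 + \left(202 \left(- \frac{7}{9}\right)\right)^{2} + 235 \cdot 202 \left(- \frac{7}{9}\right)\right) = 494586 - \left(-2 + \left(- \frac{1414}{9}\right)^{2} + 235 \left(- \frac{1414}{9}\right)\right) = 494586 - \left(-2 + \frac{1999396}{81} - \frac{332290}{9}\right) = 494586 - - \frac{991376}{81} = 494586 + \frac{991376}{81} = \frac{41052842}{81}$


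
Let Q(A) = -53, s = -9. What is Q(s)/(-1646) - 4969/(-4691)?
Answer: 8427597/7721386 ≈ 1.0915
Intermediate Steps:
Q(s)/(-1646) - 4969/(-4691) = -53/(-1646) - 4969/(-4691) = -53*(-1/1646) - 4969*(-1/4691) = 53/1646 + 4969/4691 = 8427597/7721386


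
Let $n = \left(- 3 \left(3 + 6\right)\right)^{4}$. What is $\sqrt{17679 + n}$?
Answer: $16 \sqrt{2145} \approx 741.03$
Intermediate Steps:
$n = 531441$ ($n = \left(\left(-3\right) 9\right)^{4} = \left(-27\right)^{4} = 531441$)
$\sqrt{17679 + n} = \sqrt{17679 + 531441} = \sqrt{549120} = 16 \sqrt{2145}$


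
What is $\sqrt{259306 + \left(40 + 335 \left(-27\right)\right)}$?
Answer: $\sqrt{250301} \approx 500.3$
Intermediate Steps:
$\sqrt{259306 + \left(40 + 335 \left(-27\right)\right)} = \sqrt{259306 + \left(40 - 9045\right)} = \sqrt{259306 - 9005} = \sqrt{250301}$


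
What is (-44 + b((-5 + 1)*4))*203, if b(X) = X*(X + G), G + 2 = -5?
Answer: 65772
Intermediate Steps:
G = -7 (G = -2 - 5 = -7)
b(X) = X*(-7 + X) (b(X) = X*(X - 7) = X*(-7 + X))
(-44 + b((-5 + 1)*4))*203 = (-44 + ((-5 + 1)*4)*(-7 + (-5 + 1)*4))*203 = (-44 + (-4*4)*(-7 - 4*4))*203 = (-44 - 16*(-7 - 16))*203 = (-44 - 16*(-23))*203 = (-44 + 368)*203 = 324*203 = 65772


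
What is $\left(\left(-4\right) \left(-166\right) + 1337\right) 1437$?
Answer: $2875437$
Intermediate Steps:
$\left(\left(-4\right) \left(-166\right) + 1337\right) 1437 = \left(664 + 1337\right) 1437 = 2001 \cdot 1437 = 2875437$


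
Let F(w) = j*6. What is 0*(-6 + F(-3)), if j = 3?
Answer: 0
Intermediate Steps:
F(w) = 18 (F(w) = 3*6 = 18)
0*(-6 + F(-3)) = 0*(-6 + 18) = 0*12 = 0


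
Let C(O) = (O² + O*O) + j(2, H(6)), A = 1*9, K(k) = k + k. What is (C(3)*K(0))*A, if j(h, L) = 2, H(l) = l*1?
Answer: 0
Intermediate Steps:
K(k) = 2*k
H(l) = l
A = 9
C(O) = 2 + 2*O² (C(O) = (O² + O*O) + 2 = (O² + O²) + 2 = 2*O² + 2 = 2 + 2*O²)
(C(3)*K(0))*A = ((2 + 2*3²)*(2*0))*9 = ((2 + 2*9)*0)*9 = ((2 + 18)*0)*9 = (20*0)*9 = 0*9 = 0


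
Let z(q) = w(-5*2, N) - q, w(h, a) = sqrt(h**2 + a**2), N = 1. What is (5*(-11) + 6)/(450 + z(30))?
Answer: -20580/176299 + 49*sqrt(101)/176299 ≈ -0.11394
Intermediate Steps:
w(h, a) = sqrt(a**2 + h**2)
z(q) = sqrt(101) - q (z(q) = sqrt(1**2 + (-5*2)**2) - q = sqrt(1 + (-10)**2) - q = sqrt(1 + 100) - q = sqrt(101) - q)
(5*(-11) + 6)/(450 + z(30)) = (5*(-11) + 6)/(450 + (sqrt(101) - 1*30)) = (-55 + 6)/(450 + (sqrt(101) - 30)) = -49/(450 + (-30 + sqrt(101))) = -49/(420 + sqrt(101))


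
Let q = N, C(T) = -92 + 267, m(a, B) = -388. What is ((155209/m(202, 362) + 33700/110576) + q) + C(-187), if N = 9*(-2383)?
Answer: -29056009735/1340734 ≈ -21672.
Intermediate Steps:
C(T) = 175
N = -21447
q = -21447
((155209/m(202, 362) + 33700/110576) + q) + C(-187) = ((155209/(-388) + 33700/110576) - 21447) + 175 = ((155209*(-1/388) + 33700*(1/110576)) - 21447) + 175 = ((-155209/388 + 8425/27644) - 21447) + 175 = (-535916087/1340734 - 21447) + 175 = -29290638185/1340734 + 175 = -29056009735/1340734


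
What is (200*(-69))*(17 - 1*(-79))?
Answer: -1324800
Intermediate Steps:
(200*(-69))*(17 - 1*(-79)) = -13800*(17 + 79) = -13800*96 = -1324800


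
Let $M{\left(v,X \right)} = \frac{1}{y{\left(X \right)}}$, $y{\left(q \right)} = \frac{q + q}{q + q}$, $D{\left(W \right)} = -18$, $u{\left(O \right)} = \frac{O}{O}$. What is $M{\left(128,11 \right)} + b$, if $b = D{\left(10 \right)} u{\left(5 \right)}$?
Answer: $-17$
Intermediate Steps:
$u{\left(O \right)} = 1$
$y{\left(q \right)} = 1$ ($y{\left(q \right)} = \frac{2 q}{2 q} = 2 q \frac{1}{2 q} = 1$)
$b = -18$ ($b = \left(-18\right) 1 = -18$)
$M{\left(v,X \right)} = 1$ ($M{\left(v,X \right)} = 1^{-1} = 1$)
$M{\left(128,11 \right)} + b = 1 - 18 = -17$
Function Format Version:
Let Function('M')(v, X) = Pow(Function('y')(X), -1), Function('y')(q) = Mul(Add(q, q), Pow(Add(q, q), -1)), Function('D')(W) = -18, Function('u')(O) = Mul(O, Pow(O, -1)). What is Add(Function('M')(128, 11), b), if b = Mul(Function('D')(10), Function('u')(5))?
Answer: -17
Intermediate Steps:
Function('u')(O) = 1
Function('y')(q) = 1 (Function('y')(q) = Mul(Mul(2, q), Pow(Mul(2, q), -1)) = Mul(Mul(2, q), Mul(Rational(1, 2), Pow(q, -1))) = 1)
b = -18 (b = Mul(-18, 1) = -18)
Function('M')(v, X) = 1 (Function('M')(v, X) = Pow(1, -1) = 1)
Add(Function('M')(128, 11), b) = Add(1, -18) = -17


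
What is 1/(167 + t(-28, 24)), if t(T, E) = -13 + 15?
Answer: 1/169 ≈ 0.0059172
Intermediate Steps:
t(T, E) = 2
1/(167 + t(-28, 24)) = 1/(167 + 2) = 1/169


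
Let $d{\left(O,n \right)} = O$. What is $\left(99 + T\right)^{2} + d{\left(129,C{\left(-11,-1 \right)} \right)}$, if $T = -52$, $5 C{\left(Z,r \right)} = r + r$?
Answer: $2338$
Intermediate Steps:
$C{\left(Z,r \right)} = \frac{2 r}{5}$ ($C{\left(Z,r \right)} = \frac{r + r}{5} = \frac{2 r}{5}$)
$\left(99 + T\right)^{2} + d{\left(129,C{\left(-11,-1 \right)} \right)} = \left(99 - 52\right)^{2} + 129 = 47^{2} + 129 = 2209 + 129 = 2338$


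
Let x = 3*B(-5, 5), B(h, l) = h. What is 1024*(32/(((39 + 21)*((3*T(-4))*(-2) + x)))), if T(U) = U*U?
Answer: -8192/1665 ≈ -4.9201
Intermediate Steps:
T(U) = U²
x = -15 (x = 3*(-5) = -15)
1024*(32/(((39 + 21)*((3*T(-4))*(-2) + x)))) = 1024*(32/(((39 + 21)*((3*(-4)²)*(-2) - 15)))) = 1024*(32/((60*((3*16)*(-2) - 15)))) = 1024*(32/((60*(48*(-2) - 15)))) = 1024*(32/((60*(-96 - 15)))) = 1024*(32/((60*(-111)))) = 1024*(32/(-6660)) = 1024*(32*(-1/6660)) = 1024*(-8/1665) = -8192/1665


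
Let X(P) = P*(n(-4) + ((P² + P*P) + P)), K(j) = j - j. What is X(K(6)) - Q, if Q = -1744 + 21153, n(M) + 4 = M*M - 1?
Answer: -19409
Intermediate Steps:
n(M) = -5 + M² (n(M) = -4 + (M*M - 1) = -4 + (M² - 1) = -4 + (-1 + M²) = -5 + M²)
K(j) = 0
Q = 19409
X(P) = P*(11 + P + 2*P²) (X(P) = P*((-5 + (-4)²) + ((P² + P*P) + P)) = P*((-5 + 16) + ((P² + P²) + P)) = P*(11 + (2*P² + P)) = P*(11 + (P + 2*P²)) = P*(11 + P + 2*P²))
X(K(6)) - Q = 0*(11 + 0 + 2*0²) - 1*19409 = 0*(11 + 0 + 2*0) - 19409 = 0*(11 + 0 + 0) - 19409 = 0*11 - 19409 = 0 - 19409 = -19409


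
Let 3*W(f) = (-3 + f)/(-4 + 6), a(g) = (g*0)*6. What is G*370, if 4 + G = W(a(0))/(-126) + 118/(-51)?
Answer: -5000735/2142 ≈ -2334.6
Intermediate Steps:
a(g) = 0 (a(g) = 0*6 = 0)
W(f) = -1/2 + f/6 (W(f) = ((-3 + f)/(-4 + 6))/3 = ((-3 + f)/2)/3 = ((-3 + f)*(1/2))/3 = (-3/2 + f/2)/3 = -1/2 + f/6)
G = -27031/4284 (G = -4 + ((-1/2 + (1/6)*0)/(-126) + 118/(-51)) = -4 + ((-1/2 + 0)*(-1/126) + 118*(-1/51)) = -4 + (-1/2*(-1/126) - 118/51) = -4 + (1/252 - 118/51) = -4 - 9895/4284 = -27031/4284 ≈ -6.3098)
G*370 = -27031/4284*370 = -5000735/2142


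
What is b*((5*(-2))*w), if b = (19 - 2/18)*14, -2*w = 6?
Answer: 23800/3 ≈ 7933.3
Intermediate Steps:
w = -3 (w = -½*6 = -3)
b = 2380/9 (b = (19 - 2*1/18)*14 = (19 - ⅑)*14 = (170/9)*14 = 2380/9 ≈ 264.44)
b*((5*(-2))*w) = 2380*((5*(-2))*(-3))/9 = 2380*(-10*(-3))/9 = (2380/9)*30 = 23800/3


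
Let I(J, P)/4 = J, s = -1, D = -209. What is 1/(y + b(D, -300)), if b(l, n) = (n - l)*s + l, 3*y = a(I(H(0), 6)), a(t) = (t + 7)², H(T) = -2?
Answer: -3/353 ≈ -0.0084986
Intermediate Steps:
I(J, P) = 4*J
a(t) = (7 + t)²
y = ⅓ (y = (7 + 4*(-2))²/3 = (7 - 8)²/3 = (⅓)*(-1)² = (⅓)*1 = ⅓ ≈ 0.33333)
b(l, n) = -n + 2*l (b(l, n) = (n - l)*(-1) + l = (l - n) + l = -n + 2*l)
1/(y + b(D, -300)) = 1/(⅓ + (-1*(-300) + 2*(-209))) = 1/(⅓ + (300 - 418)) = 1/(⅓ - 118) = 1/(-353/3) = -3/353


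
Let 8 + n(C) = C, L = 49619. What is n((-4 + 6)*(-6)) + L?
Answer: 49599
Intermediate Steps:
n(C) = -8 + C
n((-4 + 6)*(-6)) + L = (-8 + (-4 + 6)*(-6)) + 49619 = (-8 + 2*(-6)) + 49619 = (-8 - 12) + 49619 = -20 + 49619 = 49599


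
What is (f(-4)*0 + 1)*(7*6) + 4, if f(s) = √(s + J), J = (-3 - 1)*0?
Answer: 46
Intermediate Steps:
J = 0 (J = -4*0 = 0)
f(s) = √s (f(s) = √(s + 0) = √s)
(f(-4)*0 + 1)*(7*6) + 4 = (√(-4)*0 + 1)*(7*6) + 4 = ((2*I)*0 + 1)*42 + 4 = (0 + 1)*42 + 4 = 1*42 + 4 = 42 + 4 = 46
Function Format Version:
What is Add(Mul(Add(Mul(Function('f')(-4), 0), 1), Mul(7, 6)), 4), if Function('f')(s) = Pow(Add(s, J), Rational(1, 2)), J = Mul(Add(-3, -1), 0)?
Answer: 46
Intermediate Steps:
J = 0 (J = Mul(-4, 0) = 0)
Function('f')(s) = Pow(s, Rational(1, 2)) (Function('f')(s) = Pow(Add(s, 0), Rational(1, 2)) = Pow(s, Rational(1, 2)))
Add(Mul(Add(Mul(Function('f')(-4), 0), 1), Mul(7, 6)), 4) = Add(Mul(Add(Mul(Pow(-4, Rational(1, 2)), 0), 1), Mul(7, 6)), 4) = Add(Mul(Add(Mul(Mul(2, I), 0), 1), 42), 4) = Add(Mul(Add(0, 1), 42), 4) = Add(Mul(1, 42), 4) = Add(42, 4) = 46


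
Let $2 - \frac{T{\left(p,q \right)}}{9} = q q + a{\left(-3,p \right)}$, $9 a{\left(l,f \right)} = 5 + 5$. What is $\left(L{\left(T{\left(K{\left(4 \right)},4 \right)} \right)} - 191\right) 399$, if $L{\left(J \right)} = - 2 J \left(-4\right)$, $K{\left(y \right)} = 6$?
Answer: $-510321$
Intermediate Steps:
$a{\left(l,f \right)} = \frac{10}{9}$ ($a{\left(l,f \right)} = \frac{5 + 5}{9} = \frac{1}{9} \cdot 10 = \frac{10}{9}$)
$T{\left(p,q \right)} = 8 - 9 q^{2}$ ($T{\left(p,q \right)} = 18 - 9 \left(q q + \frac{10}{9}\right) = 18 - 9 \left(q^{2} + \frac{10}{9}\right) = 18 - 9 \left(\frac{10}{9} + q^{2}\right) = 18 - \left(10 + 9 q^{2}\right) = 8 - 9 q^{2}$)
$L{\left(J \right)} = 8 J$
$\left(L{\left(T{\left(K{\left(4 \right)},4 \right)} \right)} - 191\right) 399 = \left(8 \left(8 - 9 \cdot 4^{2}\right) - 191\right) 399 = \left(8 \left(8 - 144\right) - 191\right) 399 = \left(8 \left(-136\right) - 191\right) 399 = \left(-1088 - 191\right) 399 = \left(-1279\right) 399 = -510321$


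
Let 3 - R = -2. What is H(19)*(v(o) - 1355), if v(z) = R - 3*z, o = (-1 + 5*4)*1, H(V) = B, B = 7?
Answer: -9849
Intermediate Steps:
R = 5 (R = 3 - 1*(-2) = 3 + 2 = 5)
H(V) = 7
o = 19 (o = (-1 + 20)*1 = 19*1 = 19)
v(z) = 5 - 3*z
H(19)*(v(o) - 1355) = 7*((5 - 3*19) - 1355) = 7*((5 - 57) - 1355) = 7*(-52 - 1355) = 7*(-1407) = -9849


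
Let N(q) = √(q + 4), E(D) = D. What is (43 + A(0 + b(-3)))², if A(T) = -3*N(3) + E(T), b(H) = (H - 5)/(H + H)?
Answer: 18256/9 - 266*√7 ≈ 1324.7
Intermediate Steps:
b(H) = (-5 + H)/(2*H) (b(H) = (-5 + H)/((2*H)) = (-5 + H)*(1/(2*H)) = (-5 + H)/(2*H))
N(q) = √(4 + q)
A(T) = T - 3*√7 (A(T) = -3*√(4 + 3) + T = -3*√7 + T = T - 3*√7)
(43 + A(0 + b(-3)))² = (43 + ((0 + (½)*(-5 - 3)/(-3)) - 3*√7))² = (43 + ((0 + (½)*(-⅓)*(-8)) - 3*√7))² = (43 + ((0 + 4/3) - 3*√7))² = (43 + (4/3 - 3*√7))² = (133/3 - 3*√7)²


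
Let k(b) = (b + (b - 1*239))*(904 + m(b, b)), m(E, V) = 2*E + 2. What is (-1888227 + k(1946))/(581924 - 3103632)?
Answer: -15638867/2521708 ≈ -6.2017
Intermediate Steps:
m(E, V) = 2 + 2*E
k(b) = (-239 + 2*b)*(906 + 2*b) (k(b) = (b + (b - 1*239))*(904 + (2 + 2*b)) = (b + (b - 239))*(906 + 2*b) = (b + (-239 + b))*(906 + 2*b) = (-239 + 2*b)*(906 + 2*b))
(-1888227 + k(1946))/(581924 - 3103632) = (-1888227 + (-216534 + 4*1946**2 + 1334*1946))/(581924 - 3103632) = (-1888227 + (-216534 + 4*3786916 + 2595964))/(-2521708) = (-1888227 + (-216534 + 15147664 + 2595964))*(-1/2521708) = (-1888227 + 17527094)*(-1/2521708) = 15638867*(-1/2521708) = -15638867/2521708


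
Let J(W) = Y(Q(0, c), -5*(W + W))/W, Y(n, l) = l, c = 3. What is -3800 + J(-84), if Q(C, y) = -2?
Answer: -3810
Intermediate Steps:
J(W) = -10 (J(W) = (-5*(W + W))/W = (-10*W)/W = -10)
-3800 + J(-84) = -3800 - 10 = -3810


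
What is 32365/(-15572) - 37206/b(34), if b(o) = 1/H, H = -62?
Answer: 35921021219/15572 ≈ 2.3068e+6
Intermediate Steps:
b(o) = -1/62 (b(o) = 1/(-62) = -1/62)
32365/(-15572) - 37206/b(34) = 32365/(-15572) - 37206/(-1/62) = 32365*(-1/15572) - 37206*(-62) = -32365/15572 + 2306772 = 35921021219/15572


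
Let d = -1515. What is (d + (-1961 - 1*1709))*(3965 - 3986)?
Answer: 108885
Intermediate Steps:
(d + (-1961 - 1*1709))*(3965 - 3986) = (-1515 + (-1961 - 1*1709))*(3965 - 3986) = (-1515 + (-1961 - 1709))*(-21) = (-1515 - 3670)*(-21) = -5185*(-21) = 108885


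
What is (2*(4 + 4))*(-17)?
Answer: -272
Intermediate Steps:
(2*(4 + 4))*(-17) = (2*8)*(-17) = 16*(-17) = -272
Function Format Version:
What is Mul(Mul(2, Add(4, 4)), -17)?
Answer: -272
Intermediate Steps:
Mul(Mul(2, Add(4, 4)), -17) = Mul(Mul(2, 8), -17) = Mul(16, -17) = -272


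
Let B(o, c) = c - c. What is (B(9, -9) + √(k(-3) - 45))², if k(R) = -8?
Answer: -53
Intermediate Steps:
B(o, c) = 0
(B(9, -9) + √(k(-3) - 45))² = (0 + √(-8 - 45))² = (0 + √(-53))² = (0 + I*√53)² = (I*√53)² = -53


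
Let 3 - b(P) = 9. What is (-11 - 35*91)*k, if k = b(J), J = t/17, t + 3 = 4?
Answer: 19176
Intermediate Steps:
t = 1 (t = -3 + 4 = 1)
J = 1/17 ≈ 0.058824
b(P) = -6 (b(P) = 3 - 1*9 = 3 - 9 = -6)
k = -6
(-11 - 35*91)*k = (-11 - 35*91)*(-6) = (-11 - 3185)*(-6) = -3196*(-6) = 19176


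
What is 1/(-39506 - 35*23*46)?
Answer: -1/76536 ≈ -1.3066e-5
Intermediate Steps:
1/(-39506 - 35*23*46) = 1/(-39506 - 805*46) = 1/(-39506 - 37030) = 1/(-76536) = -1/76536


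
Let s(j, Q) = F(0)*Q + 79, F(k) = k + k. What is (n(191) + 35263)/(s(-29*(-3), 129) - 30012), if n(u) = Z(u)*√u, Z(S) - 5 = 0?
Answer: -35263/29933 - 5*√191/29933 ≈ -1.1804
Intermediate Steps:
Z(S) = 5 (Z(S) = 5 + 0 = 5)
F(k) = 2*k
n(u) = 5*√u
s(j, Q) = 79 (s(j, Q) = (2*0)*Q + 79 = 0*Q + 79 = 0 + 79 = 79)
(n(191) + 35263)/(s(-29*(-3), 129) - 30012) = (5*√191 + 35263)/(79 - 30012) = (35263 + 5*√191)/(-29933) = (35263 + 5*√191)*(-1/29933) = -35263/29933 - 5*√191/29933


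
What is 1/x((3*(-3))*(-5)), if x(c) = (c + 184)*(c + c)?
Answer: 1/20610 ≈ 4.8520e-5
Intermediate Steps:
x(c) = 2*c*(184 + c) (x(c) = (184 + c)*(2*c) = 2*c*(184 + c))
1/x((3*(-3))*(-5)) = 1/(2*((3*(-3))*(-5))*(184 + (3*(-3))*(-5))) = 1/(2*(-9*(-5))*(184 - 9*(-5))) = 1/(2*45*(184 + 45)) = 1/(2*45*229) = 1/20610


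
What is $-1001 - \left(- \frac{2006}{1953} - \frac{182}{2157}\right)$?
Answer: $- \frac{1404050411}{1404207} \approx -999.89$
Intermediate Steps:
$-1001 - \left(- \frac{2006}{1953} - \frac{182}{2157}\right) = -1001 - - \frac{1560796}{1404207} = -1001 + \left(\frac{2006}{1953} + \frac{182}{2157}\right) = -1001 + \frac{1560796}{1404207} = - \frac{1404050411}{1404207}$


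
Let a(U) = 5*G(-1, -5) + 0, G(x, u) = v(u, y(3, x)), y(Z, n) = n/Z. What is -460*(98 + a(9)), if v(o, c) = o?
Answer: -33580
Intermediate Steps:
G(x, u) = u
a(U) = -25 (a(U) = 5*(-5) + 0 = -25 + 0 = -25)
-460*(98 + a(9)) = -460*(98 - 25) = -460*73 = -33580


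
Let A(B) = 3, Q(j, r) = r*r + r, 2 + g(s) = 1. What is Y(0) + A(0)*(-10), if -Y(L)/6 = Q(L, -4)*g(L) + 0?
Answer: 42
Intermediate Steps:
g(s) = -1 (g(s) = -2 + 1 = -1)
Q(j, r) = r + r² (Q(j, r) = r² + r = r + r²)
Y(L) = 72 (Y(L) = -6*(-4*(1 - 4)*(-1) + 0) = -6*(-4*(-3)*(-1) + 0) = -6*(12*(-1) + 0) = -6*(-12 + 0) = -6*(-12) = 72)
Y(0) + A(0)*(-10) = 72 + 3*(-10) = 72 - 30 = 42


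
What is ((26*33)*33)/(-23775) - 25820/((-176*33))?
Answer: 37451899/11507100 ≈ 3.2547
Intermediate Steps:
((26*33)*33)/(-23775) - 25820/((-176*33)) = (858*33)*(-1/23775) - 25820/(-5808) = 28314*(-1/23775) - 25820*(-1/5808) = -9438/7925 + 6455/1452 = 37451899/11507100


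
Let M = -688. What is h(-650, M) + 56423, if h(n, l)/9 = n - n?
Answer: 56423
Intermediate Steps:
h(n, l) = 0 (h(n, l) = 9*(n - n) = 9*0 = 0)
h(-650, M) + 56423 = 0 + 56423 = 56423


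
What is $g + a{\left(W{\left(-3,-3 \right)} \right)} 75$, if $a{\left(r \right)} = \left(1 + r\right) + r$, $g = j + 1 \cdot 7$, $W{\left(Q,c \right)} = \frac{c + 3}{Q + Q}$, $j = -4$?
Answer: $78$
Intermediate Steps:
$W{\left(Q,c \right)} = \frac{3 + c}{2 Q}$
$g = 3$ ($g = -4 + 1 \cdot 7 = -4 + 7 = 3$)
$a{\left(r \right)} = 1 + 2 r$
$g + a{\left(W{\left(-3,-3 \right)} \right)} 75 = 3 + \left(1 + 2 \frac{3 - 3}{2 \left(-3\right)}\right) 75 = 3 + \left(1 + 2 \cdot \frac{1}{2} \left(- \frac{1}{3}\right) 0\right) 75 = 3 + \left(1 + 2 \cdot 0\right) 75 = 3 + \left(1 + 0\right) 75 = 3 + 1 \cdot 75 = 3 + 75 = 78$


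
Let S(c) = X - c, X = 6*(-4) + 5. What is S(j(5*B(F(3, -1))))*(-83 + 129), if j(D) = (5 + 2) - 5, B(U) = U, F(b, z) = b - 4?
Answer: -966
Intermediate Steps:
F(b, z) = -4 + b
X = -19 (X = -24 + 5 = -19)
j(D) = 2 (j(D) = 7 - 5 = 2)
S(c) = -19 - c
S(j(5*B(F(3, -1))))*(-83 + 129) = (-19 - 1*2)*(-83 + 129) = (-19 - 2)*46 = -21*46 = -966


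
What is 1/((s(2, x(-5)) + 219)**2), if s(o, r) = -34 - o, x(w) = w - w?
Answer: 1/33489 ≈ 2.9861e-5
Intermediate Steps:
x(w) = 0
1/((s(2, x(-5)) + 219)**2) = 1/(((-34 - 1*2) + 219)**2) = 1/(((-34 - 2) + 219)**2) = 1/((-36 + 219)**2) = 1/(183**2) = 1/33489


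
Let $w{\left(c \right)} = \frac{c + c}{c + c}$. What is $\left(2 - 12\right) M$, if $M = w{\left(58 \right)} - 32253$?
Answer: $322520$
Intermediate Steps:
$w{\left(c \right)} = 1$ ($w{\left(c \right)} = \frac{2 c}{2 c} = 2 c \frac{1}{2 c} = 1$)
$M = -32252$ ($M = 1 - 32253 = -32252$)
$\left(2 - 12\right) M = \left(2 - 12\right) \left(-32252\right) = \left(-10\right) \left(-32252\right) = 322520$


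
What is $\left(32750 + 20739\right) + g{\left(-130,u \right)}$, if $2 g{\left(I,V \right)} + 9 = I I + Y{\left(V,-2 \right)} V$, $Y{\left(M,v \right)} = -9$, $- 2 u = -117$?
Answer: $\frac{246685}{4} \approx 61671.0$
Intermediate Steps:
$u = \frac{117}{2}$ ($u = \left(- \frac{1}{2}\right) \left(-117\right) = \frac{117}{2} \approx 58.5$)
$g{\left(I,V \right)} = - \frac{9}{2} + \frac{I^{2}}{2} - \frac{9 V}{2}$ ($g{\left(I,V \right)} = - \frac{9}{2} + \frac{I I - 9 V}{2} = - \frac{9}{2} + \frac{I^{2} - 9 V}{2} = - \frac{9}{2} + \left(\frac{I^{2}}{2} - \frac{9 V}{2}\right) = - \frac{9}{2} + \frac{I^{2}}{2} - \frac{9 V}{2}$)
$\left(32750 + 20739\right) + g{\left(-130,u \right)} = \left(32750 + 20739\right) - \left(\frac{1071}{4} - 8450\right) = 53489 - - \frac{32729}{4} = 53489 + \frac{32729}{4} = \frac{246685}{4}$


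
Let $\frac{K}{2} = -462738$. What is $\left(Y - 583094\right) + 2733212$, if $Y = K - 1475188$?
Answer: $-250546$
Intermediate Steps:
$K = -925476$ ($K = 2 \left(-462738\right) = -925476$)
$Y = -2400664$ ($Y = -925476 - 1475188 = -2400664$)
$\left(Y - 583094\right) + 2733212 = \left(-2400664 - 583094\right) + 2733212 = -2983758 + 2733212 = -250546$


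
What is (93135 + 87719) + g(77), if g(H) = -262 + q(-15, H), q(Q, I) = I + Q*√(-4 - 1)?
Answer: 180669 - 15*I*√5 ≈ 1.8067e+5 - 33.541*I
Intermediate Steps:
q(Q, I) = I + I*Q*√5 (q(Q, I) = I + Q*√(-5) = I + Q*(I*√5) = I + I*Q*√5)
g(H) = -262 + H - 15*I*√5 (g(H) = -262 + (H + I*(-15)*√5) = -262 + (H - 15*I*√5) = -262 + H - 15*I*√5)
(93135 + 87719) + g(77) = (93135 + 87719) + (-262 + 77 - 15*I*√5) = 180854 + (-185 - 15*I*√5) = 180669 - 15*I*√5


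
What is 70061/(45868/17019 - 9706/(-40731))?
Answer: 16188782494743/677811974 ≈ 23884.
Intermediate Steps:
70061/(45868/17019 - 9706/(-40731)) = 70061/(45868*(1/17019) - 9706*(-1/40731)) = 70061/(45868/17019 + 9706/40731) = 70061/(677811974/231066963) = 70061*(231066963/677811974) = 16188782494743/677811974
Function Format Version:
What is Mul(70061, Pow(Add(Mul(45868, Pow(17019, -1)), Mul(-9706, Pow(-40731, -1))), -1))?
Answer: Rational(16188782494743, 677811974) ≈ 23884.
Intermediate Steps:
Mul(70061, Pow(Add(Mul(45868, Pow(17019, -1)), Mul(-9706, Pow(-40731, -1))), -1)) = Mul(70061, Pow(Add(Mul(45868, Rational(1, 17019)), Mul(-9706, Rational(-1, 40731))), -1)) = Mul(70061, Pow(Add(Rational(45868, 17019), Rational(9706, 40731)), -1)) = Mul(70061, Pow(Rational(677811974, 231066963), -1)) = Mul(70061, Rational(231066963, 677811974)) = Rational(16188782494743, 677811974)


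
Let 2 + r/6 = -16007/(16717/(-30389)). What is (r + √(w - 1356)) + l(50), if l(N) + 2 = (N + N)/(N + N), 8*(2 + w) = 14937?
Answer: 2918403017/16717 + √8146/4 ≈ 1.7460e+5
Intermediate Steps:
w = 14921/8 (w = -2 + (⅛)*14937 = -2 + 14937/8 = 14921/8 ≈ 1865.1)
r = 2918419734/16717 (r = -12 + 6*(-16007/(16717/(-30389))) = -12 + 6*(-16007/(16717*(-1/30389))) = -12 + 6*(-16007/(-16717/30389)) = -12 + 6*(-16007*(-30389/16717)) = -12 + 6*(486436723/16717) = -12 + 2918620338/16717 = 2918419734/16717 ≈ 1.7458e+5)
l(N) = -1 (l(N) = -2 + (N + N)/(N + N) = -2 + (2*N)/((2*N)) = -2 + (2*N)*(1/(2*N)) = -2 + 1 = -1)
(r + √(w - 1356)) + l(50) = (2918419734/16717 + √(14921/8 - 1356)) - 1 = (2918419734/16717 + √(4073/8)) - 1 = (2918419734/16717 + √8146/4) - 1 = 2918403017/16717 + √8146/4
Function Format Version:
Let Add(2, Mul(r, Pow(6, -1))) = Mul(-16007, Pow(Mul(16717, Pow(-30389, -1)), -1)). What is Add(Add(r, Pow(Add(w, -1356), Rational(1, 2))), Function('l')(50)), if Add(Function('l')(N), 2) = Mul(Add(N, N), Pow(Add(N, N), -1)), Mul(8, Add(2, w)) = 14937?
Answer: Add(Rational(2918403017, 16717), Mul(Rational(1, 4), Pow(8146, Rational(1, 2)))) ≈ 1.7460e+5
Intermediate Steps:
w = Rational(14921, 8) (w = Add(-2, Mul(Rational(1, 8), 14937)) = Add(-2, Rational(14937, 8)) = Rational(14921, 8) ≈ 1865.1)
r = Rational(2918419734, 16717) (r = Add(-12, Mul(6, Mul(-16007, Pow(Mul(16717, Pow(-30389, -1)), -1)))) = Add(-12, Mul(6, Mul(-16007, Pow(Mul(16717, Rational(-1, 30389)), -1)))) = Add(-12, Mul(6, Mul(-16007, Pow(Rational(-16717, 30389), -1)))) = Add(-12, Mul(6, Mul(-16007, Rational(-30389, 16717)))) = Add(-12, Mul(6, Rational(486436723, 16717))) = Add(-12, Rational(2918620338, 16717)) = Rational(2918419734, 16717) ≈ 1.7458e+5)
Function('l')(N) = -1 (Function('l')(N) = Add(-2, Mul(Add(N, N), Pow(Add(N, N), -1))) = Add(-2, Mul(Mul(2, N), Pow(Mul(2, N), -1))) = Add(-2, Mul(Mul(2, N), Mul(Rational(1, 2), Pow(N, -1)))) = Add(-2, 1) = -1)
Add(Add(r, Pow(Add(w, -1356), Rational(1, 2))), Function('l')(50)) = Add(Add(Rational(2918419734, 16717), Pow(Add(Rational(14921, 8), -1356), Rational(1, 2))), -1) = Add(Add(Rational(2918419734, 16717), Pow(Rational(4073, 8), Rational(1, 2))), -1) = Add(Add(Rational(2918419734, 16717), Mul(Rational(1, 4), Pow(8146, Rational(1, 2)))), -1) = Add(Rational(2918403017, 16717), Mul(Rational(1, 4), Pow(8146, Rational(1, 2))))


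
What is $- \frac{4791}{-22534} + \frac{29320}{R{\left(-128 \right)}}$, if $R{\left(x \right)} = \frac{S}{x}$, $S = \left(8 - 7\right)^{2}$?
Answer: $- \frac{84569195849}{22534} \approx -3.753 \cdot 10^{6}$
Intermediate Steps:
$S = 1$ ($S = 1^{2} = 1$)
$R{\left(x \right)} = \frac{1}{x}$ ($R{\left(x \right)} = 1 \frac{1}{x} = \frac{1}{x}$)
$- \frac{4791}{-22534} + \frac{29320}{R{\left(-128 \right)}} = - \frac{4791}{-22534} + \frac{29320}{\frac{1}{-128}} = \left(-4791\right) \left(- \frac{1}{22534}\right) + \frac{29320}{- \frac{1}{128}} = \frac{4791}{22534} + 29320 \left(-128\right) = \frac{4791}{22534} - 3752960 = - \frac{84569195849}{22534}$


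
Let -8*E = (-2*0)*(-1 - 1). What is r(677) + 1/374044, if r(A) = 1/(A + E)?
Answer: 374721/253227788 ≈ 0.0014798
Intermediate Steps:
E = 0 (E = -(-2*0)*(-1 - 1)/8 = -0*(-2) = -1/8*0 = 0)
r(A) = 1/A (r(A) = 1/(A + 0) = 1/A)
r(677) + 1/374044 = 1/677 + 1/374044 = 374721/253227788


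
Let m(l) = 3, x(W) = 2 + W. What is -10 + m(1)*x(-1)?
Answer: -7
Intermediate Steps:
-10 + m(1)*x(-1) = -10 + 3*(2 - 1) = -10 + 3*1 = -10 + 3 = -7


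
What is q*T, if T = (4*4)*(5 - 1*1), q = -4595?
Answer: -294080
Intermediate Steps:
T = 64 (T = 16*(5 - 1) = 16*4 = 64)
q*T = -4595*64 = -294080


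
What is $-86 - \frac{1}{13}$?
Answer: $- \frac{1119}{13} \approx -86.077$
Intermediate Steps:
$-86 - \frac{1}{13} = - \frac{1119}{13}$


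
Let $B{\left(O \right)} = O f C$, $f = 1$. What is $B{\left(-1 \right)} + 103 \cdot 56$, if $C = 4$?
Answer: $5764$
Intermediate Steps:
$B{\left(O \right)} = 4 O$ ($B{\left(O \right)} = O 1 \cdot 4 = O 4 = 4 O$)
$B{\left(-1 \right)} + 103 \cdot 56 = 4 \left(-1\right) + 103 \cdot 56 = -4 + 5768 = 5764$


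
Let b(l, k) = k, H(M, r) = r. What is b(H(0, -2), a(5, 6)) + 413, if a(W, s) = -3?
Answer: 410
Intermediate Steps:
b(H(0, -2), a(5, 6)) + 413 = -3 + 413 = 410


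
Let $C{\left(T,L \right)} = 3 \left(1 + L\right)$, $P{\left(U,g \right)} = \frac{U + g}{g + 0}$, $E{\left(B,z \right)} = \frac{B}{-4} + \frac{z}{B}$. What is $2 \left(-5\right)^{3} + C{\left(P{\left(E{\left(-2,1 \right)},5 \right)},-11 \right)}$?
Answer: $-280$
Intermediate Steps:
$E{\left(B,z \right)} = - \frac{B}{4} + \frac{z}{B}$ ($E{\left(B,z \right)} = B \left(- \frac{1}{4}\right) + \frac{z}{B} = - \frac{B}{4} + \frac{z}{B}$)
$P{\left(U,g \right)} = \frac{U + g}{g}$
$C{\left(T,L \right)} = 3 + 3 L$
$2 \left(-5\right)^{3} + C{\left(P{\left(E{\left(-2,1 \right)},5 \right)},-11 \right)} = 2 \left(-5\right)^{3} + \left(3 + 3 \left(-11\right)\right) = 2 \left(-125\right) + \left(3 - 33\right) = -250 - 30 = -280$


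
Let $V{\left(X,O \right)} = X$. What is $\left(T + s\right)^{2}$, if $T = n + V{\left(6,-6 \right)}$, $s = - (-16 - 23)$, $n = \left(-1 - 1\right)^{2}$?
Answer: $2401$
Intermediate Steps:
$n = 4$ ($n = \left(-2\right)^{2} = 4$)
$s = 39$ ($s = \left(-1\right) \left(-39\right) = 39$)
$T = 10$ ($T = 4 + 6 = 10$)
$\left(T + s\right)^{2} = \left(10 + 39\right)^{2} = 49^{2} = 2401$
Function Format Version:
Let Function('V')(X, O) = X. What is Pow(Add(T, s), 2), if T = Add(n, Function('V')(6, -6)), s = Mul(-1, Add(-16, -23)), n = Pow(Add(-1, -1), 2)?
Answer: 2401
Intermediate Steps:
n = 4 (n = Pow(-2, 2) = 4)
s = 39 (s = Mul(-1, -39) = 39)
T = 10 (T = Add(4, 6) = 10)
Pow(Add(T, s), 2) = Pow(Add(10, 39), 2) = Pow(49, 2) = 2401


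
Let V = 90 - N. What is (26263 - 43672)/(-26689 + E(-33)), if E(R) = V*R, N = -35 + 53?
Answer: 17409/29065 ≈ 0.59897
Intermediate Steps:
N = 18
V = 72 (V = 90 - 1*18 = 90 - 18 = 72)
E(R) = 72*R
(26263 - 43672)/(-26689 + E(-33)) = (26263 - 43672)/(-26689 + 72*(-33)) = -17409/(-26689 - 2376) = -17409/(-29065) = -17409*(-1/29065) = 17409/29065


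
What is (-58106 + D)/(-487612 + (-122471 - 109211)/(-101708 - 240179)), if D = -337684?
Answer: 22552575955/27784662027 ≈ 0.81169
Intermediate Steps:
(-58106 + D)/(-487612 + (-122471 - 109211)/(-101708 - 240179)) = (-58106 - 337684)/(-487612 + (-122471 - 109211)/(-101708 - 240179)) = -395790/(-487612 - 231682/(-341887)) = -395790/(-487612 - 231682*(-1/341887)) = -395790/(-487612 + 231682/341887) = -395790/(-166707972162/341887) = -395790*(-341887/166707972162) = 22552575955/27784662027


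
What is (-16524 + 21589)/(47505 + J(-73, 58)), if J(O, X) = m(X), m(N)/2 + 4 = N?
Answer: 5065/47613 ≈ 0.10638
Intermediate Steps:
m(N) = -8 + 2*N
J(O, X) = -8 + 2*X
(-16524 + 21589)/(47505 + J(-73, 58)) = (-16524 + 21589)/(47505 + (-8 + 2*58)) = 5065/(47505 + (-8 + 116)) = 5065/(47505 + 108) = 5065/47613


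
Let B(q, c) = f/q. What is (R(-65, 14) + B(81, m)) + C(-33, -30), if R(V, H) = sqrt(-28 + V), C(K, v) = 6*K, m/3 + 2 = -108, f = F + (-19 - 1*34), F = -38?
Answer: -16129/81 + I*sqrt(93) ≈ -199.12 + 9.6436*I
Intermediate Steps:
f = -91 (f = -38 + (-19 - 1*34) = -38 + (-19 - 34) = -38 - 53 = -91)
m = -330 (m = -6 + 3*(-108) = -6 - 324 = -330)
B(q, c) = -91/q
(R(-65, 14) + B(81, m)) + C(-33, -30) = (sqrt(-28 - 65) - 91/81) + 6*(-33) = (sqrt(-93) - 91*1/81) - 198 = (I*sqrt(93) - 91/81) - 198 = (-91/81 + I*sqrt(93)) - 198 = -16129/81 + I*sqrt(93)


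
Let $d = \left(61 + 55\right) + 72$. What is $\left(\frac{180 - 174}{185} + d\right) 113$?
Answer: $\frac{3930818}{185} \approx 21248.0$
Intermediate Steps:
$d = 188$ ($d = 116 + 72 = 188$)
$\left(\frac{180 - 174}{185} + d\right) 113 = \left(\frac{180 - 174}{185} + 188\right) 113 = \left(\left(180 - 174\right) \frac{1}{185} + 188\right) 113 = \left(6 \cdot \frac{1}{185} + 188\right) 113 = \left(\frac{6}{185} + 188\right) 113 = \frac{34786}{185} \cdot 113 = \frac{3930818}{185}$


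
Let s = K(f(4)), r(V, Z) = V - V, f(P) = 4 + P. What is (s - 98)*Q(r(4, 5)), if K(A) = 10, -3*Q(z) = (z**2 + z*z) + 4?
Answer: 352/3 ≈ 117.33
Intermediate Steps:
r(V, Z) = 0
Q(z) = -4/3 - 2*z**2/3 (Q(z) = -((z**2 + z*z) + 4)/3 = -((z**2 + z**2) + 4)/3 = -(2*z**2 + 4)/3 = -(4 + 2*z**2)/3 = -4/3 - 2*z**2/3)
s = 10
(s - 98)*Q(r(4, 5)) = (10 - 98)*(-4/3 - 2/3*0**2) = -88*(-4/3 - 2/3*0) = -88*(-4/3 + 0) = -88*(-4/3) = 352/3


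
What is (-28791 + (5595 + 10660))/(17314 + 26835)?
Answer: -12536/44149 ≈ -0.28395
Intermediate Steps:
(-28791 + (5595 + 10660))/(17314 + 26835) = (-28791 + 16255)/44149 = -12536*1/44149 = -12536/44149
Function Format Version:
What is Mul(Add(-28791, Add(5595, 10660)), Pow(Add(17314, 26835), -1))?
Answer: Rational(-12536, 44149) ≈ -0.28395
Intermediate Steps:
Mul(Add(-28791, Add(5595, 10660)), Pow(Add(17314, 26835), -1)) = Mul(Add(-28791, 16255), Pow(44149, -1)) = Mul(-12536, Rational(1, 44149)) = Rational(-12536, 44149)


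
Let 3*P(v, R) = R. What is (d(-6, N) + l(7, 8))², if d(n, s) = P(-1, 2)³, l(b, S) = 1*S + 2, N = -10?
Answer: 77284/729 ≈ 106.01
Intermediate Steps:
P(v, R) = R/3
l(b, S) = 2 + S (l(b, S) = S + 2 = 2 + S)
d(n, s) = 8/27 (d(n, s) = ((⅓)*2)³ = (⅔)³ = 8/27)
(d(-6, N) + l(7, 8))² = (8/27 + (2 + 8))² = (8/27 + 10)² = (278/27)² = 77284/729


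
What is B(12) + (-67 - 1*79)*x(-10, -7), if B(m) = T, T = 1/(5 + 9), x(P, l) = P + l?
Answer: 34749/14 ≈ 2482.1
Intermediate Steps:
T = 1/14 ≈ 0.071429
B(m) = 1/14
B(12) + (-67 - 1*79)*x(-10, -7) = 1/14 + (-67 - 1*79)*(-10 - 7) = 1/14 + (-67 - 79)*(-17) = 1/14 - 146*(-17) = 1/14 + 2482 = 34749/14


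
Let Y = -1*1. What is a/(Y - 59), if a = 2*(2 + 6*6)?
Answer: -19/15 ≈ -1.2667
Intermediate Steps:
Y = -1
a = 76 (a = 2*(2 + 36) = 2*38 = 76)
a/(Y - 59) = 76/(-1 - 59) = 76/(-60) = 76*(-1/60) = -19/15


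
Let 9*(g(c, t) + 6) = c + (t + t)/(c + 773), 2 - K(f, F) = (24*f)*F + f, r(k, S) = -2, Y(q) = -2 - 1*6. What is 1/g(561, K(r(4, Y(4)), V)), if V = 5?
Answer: 6003/338413 ≈ 0.017739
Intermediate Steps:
Y(q) = -8 (Y(q) = -2 - 6 = -8)
K(f, F) = 2 - f - 24*F*f (K(f, F) = 2 - ((24*f)*F + f) = 2 - (24*F*f + f) = 2 - (f + 24*F*f) = 2 + (-f - 24*F*f) = 2 - f - 24*F*f)
g(c, t) = -6 + c/9 + 2*t/(9*(773 + c)) (g(c, t) = -6 + (c + (t + t)/(c + 773))/9 = -6 + (c + (2*t)/(773 + c))/9 = -6 + (c + 2*t/(773 + c))/9 = -6 + (c/9 + 2*t/(9*(773 + c))) = -6 + c/9 + 2*t/(9*(773 + c)))
1/g(561, K(r(4, Y(4)), V)) = 1/((-41742 + 561**2 + 2*(2 - 1*(-2) - 24*5*(-2)) + 719*561)/(9*(773 + 561))) = 1/((1/9)*(-41742 + 314721 + 2*(2 + 2 + 240) + 403359)/1334) = 1/((1/9)*(1/1334)*(-41742 + 314721 + 2*244 + 403359)) = 1/((1/9)*(1/1334)*(-41742 + 314721 + 488 + 403359)) = 1/((1/9)*(1/1334)*676826) = 1/(338413/6003) = 6003/338413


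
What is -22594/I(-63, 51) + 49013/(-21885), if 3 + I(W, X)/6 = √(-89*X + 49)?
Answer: 2429578/8950965 + 1027*I*√4490/1227 ≈ 0.27143 + 56.085*I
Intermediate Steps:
I(W, X) = -18 + 6*√(49 - 89*X) (I(W, X) = -18 + 6*√(-89*X + 49) = -18 + 6*√(49 - 89*X))
-22594/I(-63, 51) + 49013/(-21885) = -22594/(-18 + 6*√(49 - 89*51)) + 49013/(-21885) = -22594/(-18 + 6*√(49 - 4539)) + 49013*(-1/21885) = -22594/(-18 + 6*√(-4490)) - 49013/21885 = -22594/(-18 + 6*(I*√4490)) - 49013/21885 = -22594/(-18 + 6*I*√4490) - 49013/21885 = -49013/21885 - 22594/(-18 + 6*I*√4490)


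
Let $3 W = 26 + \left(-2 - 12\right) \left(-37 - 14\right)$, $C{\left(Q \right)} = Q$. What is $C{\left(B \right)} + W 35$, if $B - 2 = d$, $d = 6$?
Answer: $\frac{25924}{3} \approx 8641.3$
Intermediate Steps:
$B = 8$ ($B = 2 + 6 = 8$)
$W = \frac{740}{3}$ ($W = \frac{26 + \left(-2 - 12\right) \left(-37 - 14\right)}{3} = \frac{26 - -714}{3} = \frac{26 + 714}{3} = \frac{1}{3} \cdot 740 = \frac{740}{3} \approx 246.67$)
$C{\left(B \right)} + W 35 = 8 + \frac{740}{3} \cdot 35 = 8 + \frac{25900}{3} = \frac{25924}{3}$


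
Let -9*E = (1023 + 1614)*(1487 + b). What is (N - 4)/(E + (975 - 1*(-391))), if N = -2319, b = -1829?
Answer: -2323/101572 ≈ -0.022870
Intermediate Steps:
E = 100206 (E = -(1023 + 1614)*(1487 - 1829)/9 = -293*(-342) = -1/9*(-901854) = 100206)
(N - 4)/(E + (975 - 1*(-391))) = (-2319 - 4)/(100206 + (975 - 1*(-391))) = -2323/(100206 + (975 + 391)) = -2323/(100206 + 1366) = -2323/101572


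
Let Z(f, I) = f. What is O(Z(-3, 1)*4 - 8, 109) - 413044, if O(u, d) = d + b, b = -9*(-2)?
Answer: -412917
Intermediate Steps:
b = 18
O(u, d) = 18 + d (O(u, d) = d + 18 = 18 + d)
O(Z(-3, 1)*4 - 8, 109) - 413044 = (18 + 109) - 413044 = 127 - 413044 = -412917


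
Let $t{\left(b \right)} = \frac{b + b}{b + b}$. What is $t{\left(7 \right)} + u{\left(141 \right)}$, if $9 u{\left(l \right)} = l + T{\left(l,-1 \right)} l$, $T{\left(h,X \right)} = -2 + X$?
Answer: $- \frac{91}{3} \approx -30.333$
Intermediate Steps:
$u{\left(l \right)} = - \frac{2 l}{9}$ ($u{\left(l \right)} = \frac{l + \left(-2 - 1\right) l}{9} = \frac{l - 3 l}{9} = \frac{\left(-2\right) l}{9} = - \frac{2 l}{9}$)
$t{\left(b \right)} = 1$ ($t{\left(b \right)} = \frac{2 b}{2 b} = 2 b \frac{1}{2 b} = 1$)
$t{\left(7 \right)} + u{\left(141 \right)} = 1 - \frac{94}{3} = - \frac{91}{3}$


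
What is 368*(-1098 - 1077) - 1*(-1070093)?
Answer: 269693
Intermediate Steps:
368*(-1098 - 1077) - 1*(-1070093) = 368*(-2175) + 1070093 = -800400 + 1070093 = 269693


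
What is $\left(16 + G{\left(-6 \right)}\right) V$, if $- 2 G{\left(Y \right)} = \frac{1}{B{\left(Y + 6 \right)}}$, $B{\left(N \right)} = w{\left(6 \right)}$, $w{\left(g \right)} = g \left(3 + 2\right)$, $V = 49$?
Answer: $\frac{46991}{60} \approx 783.18$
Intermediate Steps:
$w{\left(g \right)} = 5 g$ ($w{\left(g \right)} = g 5 = 5 g$)
$B{\left(N \right)} = 30$ ($B{\left(N \right)} = 5 \cdot 6 = 30$)
$G{\left(Y \right)} = - \frac{1}{60}$ ($G{\left(Y \right)} = - \frac{1}{2 \cdot 30} = \left(- \frac{1}{2}\right) \frac{1}{30} = - \frac{1}{60}$)
$\left(16 + G{\left(-6 \right)}\right) V = \left(16 - \frac{1}{60}\right) 49 = \frac{959}{60} \cdot 49 = \frac{46991}{60}$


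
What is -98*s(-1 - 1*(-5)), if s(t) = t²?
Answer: -1568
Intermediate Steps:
-98*s(-1 - 1*(-5)) = -98*(-1 - 1*(-5))² = -98*(-1 + 5)² = -98*4² = -98*16 = -1568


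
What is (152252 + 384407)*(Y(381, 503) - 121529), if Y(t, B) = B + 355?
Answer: -64759178189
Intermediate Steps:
Y(t, B) = 355 + B
(152252 + 384407)*(Y(381, 503) - 121529) = (152252 + 384407)*((355 + 503) - 121529) = 536659*(858 - 121529) = 536659*(-120671) = -64759178189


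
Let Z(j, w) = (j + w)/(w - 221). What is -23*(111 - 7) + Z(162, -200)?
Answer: -1006994/421 ≈ -2391.9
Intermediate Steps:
Z(j, w) = (j + w)/(-221 + w)
-23*(111 - 7) + Z(162, -200) = -23*(111 - 7) + (162 - 200)/(-221 - 200) = -23*104 - 38/(-421) = -2392 - 1/421*(-38) = -2392 + 38/421 = -1006994/421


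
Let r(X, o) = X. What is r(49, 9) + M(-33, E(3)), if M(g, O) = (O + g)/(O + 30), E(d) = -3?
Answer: 143/3 ≈ 47.667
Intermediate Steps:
M(g, O) = (O + g)/(30 + O)
r(49, 9) + M(-33, E(3)) = 49 + (-3 - 33)/(30 - 3) = 49 - 36/27 = 49 + (1/27)*(-36) = 49 - 4/3 = 143/3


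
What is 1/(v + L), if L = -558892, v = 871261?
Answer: 1/312369 ≈ 3.2013e-6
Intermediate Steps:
1/(v + L) = 1/(871261 - 558892) = 1/312369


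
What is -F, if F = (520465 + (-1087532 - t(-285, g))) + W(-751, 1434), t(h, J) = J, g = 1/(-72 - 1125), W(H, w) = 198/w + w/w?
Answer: 162227902738/286083 ≈ 5.6707e+5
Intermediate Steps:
W(H, w) = 1 + 198/w (W(H, w) = 198/w + 1 = 1 + 198/w)
g = -1/1197 (g = 1/(-1197) = -1/1197 ≈ -0.00083542)
F = -162227902738/286083 (F = (520465 + (-1087532 - 1*(-1/1197))) + (198 + 1434)/1434 = (520465 + (-1087532 + 1/1197)) + (1/1434)*1632 = (520465 - 1301775803/1197) + 272/239 = -678779198/1197 + 272/239 = -162227902738/286083 ≈ -5.6707e+5)
-F = -1*(-162227902738/286083) = 162227902738/286083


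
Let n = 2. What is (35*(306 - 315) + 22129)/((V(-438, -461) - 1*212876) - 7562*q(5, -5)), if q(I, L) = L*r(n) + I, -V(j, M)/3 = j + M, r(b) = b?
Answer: -21814/172369 ≈ -0.12655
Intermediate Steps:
V(j, M) = -3*M - 3*j (V(j, M) = -3*(j + M) = -3*(M + j) = -3*M - 3*j)
q(I, L) = I + 2*L (q(I, L) = L*2 + I = 2*L + I = I + 2*L)
(35*(306 - 315) + 22129)/((V(-438, -461) - 1*212876) - 7562*q(5, -5)) = (35*(306 - 315) + 22129)/(((-3*(-461) - 3*(-438)) - 1*212876) - 7562*(5 + 2*(-5))) = (35*(-9) + 22129)/(((1383 + 1314) - 212876) - 7562*(5 - 10)) = (-315 + 22129)/((2697 - 212876) - 7562*(-5)) = 21814/(-210179 + 37810) = 21814/(-172369) = 21814*(-1/172369) = -21814/172369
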